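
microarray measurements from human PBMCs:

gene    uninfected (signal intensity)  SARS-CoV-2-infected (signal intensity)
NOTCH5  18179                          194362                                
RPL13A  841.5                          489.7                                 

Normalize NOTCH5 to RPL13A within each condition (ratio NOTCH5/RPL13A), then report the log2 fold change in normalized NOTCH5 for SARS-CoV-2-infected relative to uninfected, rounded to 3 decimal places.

4.199

NOTCH5/RPL13A (uninfected) = 18179 / 841.5 = 21.603
NOTCH5/RPL13A (SARS-CoV-2-infected) = 194362 / 489.7 = 396.9
Fold change = 396.9 / 21.603 = 18.3724
log2(18.3724) = 4.1995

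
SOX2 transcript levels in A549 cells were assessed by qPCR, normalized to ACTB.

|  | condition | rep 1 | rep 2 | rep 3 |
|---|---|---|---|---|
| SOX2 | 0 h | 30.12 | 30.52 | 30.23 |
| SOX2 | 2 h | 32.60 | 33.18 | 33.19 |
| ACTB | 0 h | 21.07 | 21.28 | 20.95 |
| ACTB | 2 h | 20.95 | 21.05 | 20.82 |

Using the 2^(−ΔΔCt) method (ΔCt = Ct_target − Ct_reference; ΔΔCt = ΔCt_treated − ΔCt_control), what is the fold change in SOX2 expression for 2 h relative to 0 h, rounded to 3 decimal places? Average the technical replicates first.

Mean Ct: SOX2 0 h 30.290; SOX2 2 h 32.990; ACTB 0 h 21.100; ACTB 2 h 20.940
ΔCt(0 h) = 30.290 − 21.100 = 9.190
ΔCt(2 h) = 32.990 − 20.940 = 12.050
ΔΔCt = 12.050 − 9.190 = 2.860
Fold change = 2^(−2.860) = 0.1377

0.138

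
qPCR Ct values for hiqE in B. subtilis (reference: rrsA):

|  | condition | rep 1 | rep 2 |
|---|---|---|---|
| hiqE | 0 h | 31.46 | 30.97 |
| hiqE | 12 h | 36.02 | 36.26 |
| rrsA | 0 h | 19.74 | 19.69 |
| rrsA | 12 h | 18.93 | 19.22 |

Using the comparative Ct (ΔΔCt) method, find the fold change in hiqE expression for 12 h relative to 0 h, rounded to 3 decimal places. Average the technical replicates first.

Mean Ct: hiqE 0 h 31.215; hiqE 12 h 36.140; rrsA 0 h 19.715; rrsA 12 h 19.075
ΔCt(0 h) = 31.215 − 19.715 = 11.500
ΔCt(12 h) = 36.140 − 19.075 = 17.065
ΔΔCt = 17.065 − 11.500 = 5.565
Fold change = 2^(−5.565) = 0.0211

0.021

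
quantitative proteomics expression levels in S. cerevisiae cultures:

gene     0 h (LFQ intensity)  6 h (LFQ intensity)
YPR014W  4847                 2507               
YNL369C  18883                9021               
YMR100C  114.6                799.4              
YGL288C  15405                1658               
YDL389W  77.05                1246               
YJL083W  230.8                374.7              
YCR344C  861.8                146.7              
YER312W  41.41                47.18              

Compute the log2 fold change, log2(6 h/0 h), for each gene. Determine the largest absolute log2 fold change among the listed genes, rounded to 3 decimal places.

4.015

log2(2507/4847) = -0.951  (YPR014W)
log2(9021/18883) = -1.066  (YNL369C)
log2(799.4/114.6) = 2.802  (YMR100C)
log2(1658/15405) = -3.216  (YGL288C)
log2(1246/77.05) = 4.015  (YDL389W)
log2(374.7/230.8) = 0.699  (YJL083W)
log2(146.7/861.8) = -2.554  (YCR344C)
log2(47.18/41.41) = 0.188  (YER312W)
The largest magnitude belongs to YDL389W.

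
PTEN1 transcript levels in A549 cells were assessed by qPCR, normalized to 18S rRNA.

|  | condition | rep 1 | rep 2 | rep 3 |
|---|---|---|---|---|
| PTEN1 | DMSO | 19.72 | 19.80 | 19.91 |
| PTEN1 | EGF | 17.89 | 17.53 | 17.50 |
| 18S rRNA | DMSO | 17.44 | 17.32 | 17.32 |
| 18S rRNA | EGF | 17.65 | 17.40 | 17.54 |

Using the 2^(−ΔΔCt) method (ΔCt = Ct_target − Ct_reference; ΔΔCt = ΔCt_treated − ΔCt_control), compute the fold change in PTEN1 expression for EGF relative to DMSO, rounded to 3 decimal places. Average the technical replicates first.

5.063

Mean Ct: PTEN1 DMSO 19.810; PTEN1 EGF 17.640; 18S rRNA DMSO 17.360; 18S rRNA EGF 17.530
ΔCt(DMSO) = 19.810 − 17.360 = 2.450
ΔCt(EGF) = 17.640 − 17.530 = 0.110
ΔΔCt = 0.110 − 2.450 = -2.340
Fold change = 2^(−(-2.340)) = 2^2.340 = 5.0630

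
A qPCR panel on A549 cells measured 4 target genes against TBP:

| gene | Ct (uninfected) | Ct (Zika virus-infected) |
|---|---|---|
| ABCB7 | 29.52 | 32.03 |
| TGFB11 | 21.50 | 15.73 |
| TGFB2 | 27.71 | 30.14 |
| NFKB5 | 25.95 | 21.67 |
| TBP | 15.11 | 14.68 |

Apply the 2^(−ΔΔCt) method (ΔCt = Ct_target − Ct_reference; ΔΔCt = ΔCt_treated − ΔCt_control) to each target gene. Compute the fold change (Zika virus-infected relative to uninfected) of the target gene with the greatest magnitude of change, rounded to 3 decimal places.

ABCB7: ΔΔCt = (32.03−14.68) − (29.52−15.11) = 17.35 − 14.41 = 2.94; fold change = 2^-2.94 = 0.130
TGFB11: ΔΔCt = (15.73−14.68) − (21.50−15.11) = 1.05 − 6.39 = -5.34; fold change = 2^5.34 = 40.504
TGFB2: ΔΔCt = (30.14−14.68) − (27.71−15.11) = 15.46 − 12.60 = 2.86; fold change = 2^-2.86 = 0.138
NFKB5: ΔΔCt = (21.67−14.68) − (25.95−15.11) = 6.99 − 10.84 = -3.85; fold change = 2^3.85 = 14.420
TGFB11 has the largest |ΔΔCt| = 5.34.

40.504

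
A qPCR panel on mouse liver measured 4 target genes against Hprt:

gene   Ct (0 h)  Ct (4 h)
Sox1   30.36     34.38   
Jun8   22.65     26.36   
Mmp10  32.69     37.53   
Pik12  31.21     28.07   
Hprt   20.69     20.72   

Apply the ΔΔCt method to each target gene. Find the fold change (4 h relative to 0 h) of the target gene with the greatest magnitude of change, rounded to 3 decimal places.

Sox1: ΔΔCt = (34.38−20.72) − (30.36−20.69) = 13.66 − 9.67 = 3.99; fold change = 2^-3.99 = 0.063
Jun8: ΔΔCt = (26.36−20.72) − (22.65−20.69) = 5.64 − 1.96 = 3.68; fold change = 2^-3.68 = 0.078
Mmp10: ΔΔCt = (37.53−20.72) − (32.69−20.69) = 16.81 − 12.00 = 4.81; fold change = 2^-4.81 = 0.036
Pik12: ΔΔCt = (28.07−20.72) − (31.21−20.69) = 7.35 − 10.52 = -3.17; fold change = 2^3.17 = 9.000
Mmp10 has the largest |ΔΔCt| = 4.81.

0.036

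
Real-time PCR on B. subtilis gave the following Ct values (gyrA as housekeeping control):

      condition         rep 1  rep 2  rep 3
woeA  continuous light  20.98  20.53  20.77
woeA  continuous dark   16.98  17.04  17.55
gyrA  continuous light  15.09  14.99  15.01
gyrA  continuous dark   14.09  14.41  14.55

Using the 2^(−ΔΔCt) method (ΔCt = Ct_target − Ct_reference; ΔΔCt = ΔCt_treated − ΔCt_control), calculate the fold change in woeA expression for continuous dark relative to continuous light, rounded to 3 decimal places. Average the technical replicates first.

7.413

Mean Ct: woeA continuous light 20.760; woeA continuous dark 17.190; gyrA continuous light 15.030; gyrA continuous dark 14.350
ΔCt(continuous light) = 20.760 − 15.030 = 5.730
ΔCt(continuous dark) = 17.190 − 14.350 = 2.840
ΔΔCt = 2.840 − 5.730 = -2.890
Fold change = 2^(−(-2.890)) = 2^2.890 = 7.4127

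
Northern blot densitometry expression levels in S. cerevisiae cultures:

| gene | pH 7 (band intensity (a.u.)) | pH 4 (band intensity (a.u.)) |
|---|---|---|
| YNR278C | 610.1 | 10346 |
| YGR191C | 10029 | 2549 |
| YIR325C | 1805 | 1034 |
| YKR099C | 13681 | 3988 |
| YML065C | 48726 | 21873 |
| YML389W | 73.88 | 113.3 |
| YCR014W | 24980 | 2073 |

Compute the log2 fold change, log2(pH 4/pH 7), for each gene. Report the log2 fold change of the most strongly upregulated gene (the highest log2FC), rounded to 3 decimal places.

4.084

log2(10346/610.1) = 4.084  (YNR278C)
log2(2549/10029) = -1.976  (YGR191C)
log2(1034/1805) = -0.804  (YIR325C)
log2(3988/13681) = -1.778  (YKR099C)
log2(21873/48726) = -1.156  (YML065C)
log2(113.3/73.88) = 0.617  (YML389W)
log2(2073/24980) = -3.591  (YCR014W)
YNR278C is most strongly upregulated.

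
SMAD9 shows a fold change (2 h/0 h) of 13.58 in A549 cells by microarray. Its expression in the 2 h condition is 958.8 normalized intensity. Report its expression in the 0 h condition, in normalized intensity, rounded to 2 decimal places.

0 h expression = 958.8 / 13.58 = 70.60

70.60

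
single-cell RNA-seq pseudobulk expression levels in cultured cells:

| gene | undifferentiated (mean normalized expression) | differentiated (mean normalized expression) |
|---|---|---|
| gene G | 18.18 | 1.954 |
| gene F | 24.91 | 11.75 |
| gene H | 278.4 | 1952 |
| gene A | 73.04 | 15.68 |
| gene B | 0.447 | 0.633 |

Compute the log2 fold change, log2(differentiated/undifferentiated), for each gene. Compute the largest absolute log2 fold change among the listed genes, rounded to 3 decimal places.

log2(1.954/18.18) = -3.218  (gene G)
log2(11.75/24.91) = -1.084  (gene F)
log2(1952/278.4) = 2.810  (gene H)
log2(15.68/73.04) = -2.220  (gene A)
log2(0.633/0.447) = 0.502  (gene B)
The largest magnitude belongs to gene G.

3.218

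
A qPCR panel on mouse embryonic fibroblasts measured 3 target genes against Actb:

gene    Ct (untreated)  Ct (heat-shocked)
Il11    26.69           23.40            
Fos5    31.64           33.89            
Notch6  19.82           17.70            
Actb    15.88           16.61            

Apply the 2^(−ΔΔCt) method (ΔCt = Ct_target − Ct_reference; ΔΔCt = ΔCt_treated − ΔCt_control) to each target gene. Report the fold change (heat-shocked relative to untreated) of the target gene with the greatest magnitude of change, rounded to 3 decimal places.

Il11: ΔΔCt = (23.40−16.61) − (26.69−15.88) = 6.79 − 10.81 = -4.02; fold change = 2^4.02 = 16.223
Fos5: ΔΔCt = (33.89−16.61) − (31.64−15.88) = 17.28 − 15.76 = 1.52; fold change = 2^-1.52 = 0.349
Notch6: ΔΔCt = (17.70−16.61) − (19.82−15.88) = 1.09 − 3.94 = -2.85; fold change = 2^2.85 = 7.210
Il11 has the largest |ΔΔCt| = 4.02.

16.223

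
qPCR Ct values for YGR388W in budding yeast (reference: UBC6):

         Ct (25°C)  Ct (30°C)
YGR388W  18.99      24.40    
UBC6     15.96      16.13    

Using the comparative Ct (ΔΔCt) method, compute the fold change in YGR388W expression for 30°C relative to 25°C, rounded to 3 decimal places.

ΔCt(25°C) = 18.990 − 15.960 = 3.030
ΔCt(30°C) = 24.400 − 16.130 = 8.270
ΔΔCt = 8.270 − 3.030 = 5.240
Fold change = 2^(−5.240) = 0.0265

0.026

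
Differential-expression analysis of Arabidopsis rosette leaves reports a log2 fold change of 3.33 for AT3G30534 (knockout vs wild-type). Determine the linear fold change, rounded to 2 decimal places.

10.06

Fold change = 2^(3.33) = 10.056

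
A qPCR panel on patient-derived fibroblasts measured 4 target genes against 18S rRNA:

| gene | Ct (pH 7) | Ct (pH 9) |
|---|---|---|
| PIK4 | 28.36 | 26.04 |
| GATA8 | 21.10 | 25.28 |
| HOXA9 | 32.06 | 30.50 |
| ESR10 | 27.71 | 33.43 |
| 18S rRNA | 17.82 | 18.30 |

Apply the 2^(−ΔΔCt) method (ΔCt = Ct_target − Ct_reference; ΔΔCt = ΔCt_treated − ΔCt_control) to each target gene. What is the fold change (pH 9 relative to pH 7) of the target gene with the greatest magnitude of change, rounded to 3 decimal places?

0.026

PIK4: ΔΔCt = (26.04−18.30) − (28.36−17.82) = 7.74 − 10.54 = -2.80; fold change = 2^2.80 = 6.964
GATA8: ΔΔCt = (25.28−18.30) − (21.10−17.82) = 6.98 − 3.28 = 3.70; fold change = 2^-3.70 = 0.077
HOXA9: ΔΔCt = (30.50−18.30) − (32.06−17.82) = 12.20 − 14.24 = -2.04; fold change = 2^2.04 = 4.112
ESR10: ΔΔCt = (33.43−18.30) − (27.71−17.82) = 15.13 − 9.89 = 5.24; fold change = 2^-5.24 = 0.026
ESR10 has the largest |ΔΔCt| = 5.24.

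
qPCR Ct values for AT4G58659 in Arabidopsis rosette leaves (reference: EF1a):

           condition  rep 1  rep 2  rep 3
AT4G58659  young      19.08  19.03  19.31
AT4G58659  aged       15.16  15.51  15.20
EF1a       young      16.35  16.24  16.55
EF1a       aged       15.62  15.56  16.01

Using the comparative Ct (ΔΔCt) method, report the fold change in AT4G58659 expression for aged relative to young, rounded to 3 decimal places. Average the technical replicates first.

Mean Ct: AT4G58659 young 19.140; AT4G58659 aged 15.290; EF1a young 16.380; EF1a aged 15.730
ΔCt(young) = 19.140 − 16.380 = 2.760
ΔCt(aged) = 15.290 − 15.730 = -0.440
ΔΔCt = -0.440 − 2.760 = -3.200
Fold change = 2^(−(-3.200)) = 2^3.200 = 9.1896

9.190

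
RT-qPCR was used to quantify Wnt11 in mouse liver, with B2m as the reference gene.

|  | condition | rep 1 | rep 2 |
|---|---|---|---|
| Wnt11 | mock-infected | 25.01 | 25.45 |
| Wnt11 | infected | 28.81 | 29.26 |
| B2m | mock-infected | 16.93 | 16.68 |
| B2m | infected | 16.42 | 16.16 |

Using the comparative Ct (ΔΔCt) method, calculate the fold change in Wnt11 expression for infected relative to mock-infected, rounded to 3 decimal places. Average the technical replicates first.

Mean Ct: Wnt11 mock-infected 25.230; Wnt11 infected 29.035; B2m mock-infected 16.805; B2m infected 16.290
ΔCt(mock-infected) = 25.230 − 16.805 = 8.425
ΔCt(infected) = 29.035 − 16.290 = 12.745
ΔΔCt = 12.745 − 8.425 = 4.320
Fold change = 2^(−4.320) = 0.0501

0.050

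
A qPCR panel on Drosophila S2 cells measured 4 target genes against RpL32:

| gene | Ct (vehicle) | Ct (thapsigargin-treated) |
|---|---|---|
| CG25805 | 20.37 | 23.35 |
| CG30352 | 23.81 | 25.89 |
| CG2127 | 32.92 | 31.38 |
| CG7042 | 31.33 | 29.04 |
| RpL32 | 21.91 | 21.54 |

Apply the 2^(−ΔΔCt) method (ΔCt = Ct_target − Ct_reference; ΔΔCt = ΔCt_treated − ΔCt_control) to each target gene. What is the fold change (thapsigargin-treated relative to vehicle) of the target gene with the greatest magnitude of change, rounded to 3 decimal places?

0.098

CG25805: ΔΔCt = (23.35−21.54) − (20.37−21.91) = 1.81 − (-1.54) = 3.35; fold change = 2^-3.35 = 0.098
CG30352: ΔΔCt = (25.89−21.54) − (23.81−21.91) = 4.35 − 1.90 = 2.45; fold change = 2^-2.45 = 0.183
CG2127: ΔΔCt = (31.38−21.54) − (32.92−21.91) = 9.84 − 11.01 = -1.17; fold change = 2^1.17 = 2.250
CG7042: ΔΔCt = (29.04−21.54) − (31.33−21.91) = 7.50 − 9.42 = -1.92; fold change = 2^1.92 = 3.784
CG25805 has the largest |ΔΔCt| = 3.35.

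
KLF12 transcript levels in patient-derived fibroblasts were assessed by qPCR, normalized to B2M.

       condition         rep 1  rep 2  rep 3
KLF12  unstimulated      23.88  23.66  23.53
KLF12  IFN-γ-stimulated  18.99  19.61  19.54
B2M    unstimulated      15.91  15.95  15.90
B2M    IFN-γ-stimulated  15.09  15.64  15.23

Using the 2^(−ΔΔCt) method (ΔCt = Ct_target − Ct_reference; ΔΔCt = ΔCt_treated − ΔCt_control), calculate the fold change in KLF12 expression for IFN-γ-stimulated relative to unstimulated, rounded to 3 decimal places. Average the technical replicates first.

Mean Ct: KLF12 unstimulated 23.690; KLF12 IFN-γ-stimulated 19.380; B2M unstimulated 15.920; B2M IFN-γ-stimulated 15.320
ΔCt(unstimulated) = 23.690 − 15.920 = 7.770
ΔCt(IFN-γ-stimulated) = 19.380 − 15.320 = 4.060
ΔΔCt = 4.060 − 7.770 = -3.710
Fold change = 2^(−(-3.710)) = 2^3.710 = 13.0864

13.086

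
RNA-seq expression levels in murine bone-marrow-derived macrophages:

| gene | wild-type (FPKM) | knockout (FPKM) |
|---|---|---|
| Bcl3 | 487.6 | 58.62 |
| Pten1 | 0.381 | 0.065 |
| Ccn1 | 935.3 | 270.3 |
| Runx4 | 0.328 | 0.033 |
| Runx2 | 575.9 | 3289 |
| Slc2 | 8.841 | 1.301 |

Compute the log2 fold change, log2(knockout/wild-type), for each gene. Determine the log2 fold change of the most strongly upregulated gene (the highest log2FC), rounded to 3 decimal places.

2.514

log2(58.62/487.6) = -3.056  (Bcl3)
log2(0.065/0.381) = -2.551  (Pten1)
log2(270.3/935.3) = -1.791  (Ccn1)
log2(0.033/0.328) = -3.313  (Runx4)
log2(3289/575.9) = 2.514  (Runx2)
log2(1.301/8.841) = -2.765  (Slc2)
Runx2 is most strongly upregulated.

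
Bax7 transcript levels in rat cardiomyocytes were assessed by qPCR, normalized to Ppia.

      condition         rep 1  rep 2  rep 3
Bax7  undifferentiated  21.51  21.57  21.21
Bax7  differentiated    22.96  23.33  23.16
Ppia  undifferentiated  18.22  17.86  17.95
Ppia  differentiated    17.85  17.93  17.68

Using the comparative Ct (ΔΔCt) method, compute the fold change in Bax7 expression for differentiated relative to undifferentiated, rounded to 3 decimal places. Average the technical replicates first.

0.266

Mean Ct: Bax7 undifferentiated 21.430; Bax7 differentiated 23.150; Ppia undifferentiated 18.010; Ppia differentiated 17.820
ΔCt(undifferentiated) = 21.430 − 18.010 = 3.420
ΔCt(differentiated) = 23.150 − 17.820 = 5.330
ΔΔCt = 5.330 − 3.420 = 1.910
Fold change = 2^(−1.910) = 0.2661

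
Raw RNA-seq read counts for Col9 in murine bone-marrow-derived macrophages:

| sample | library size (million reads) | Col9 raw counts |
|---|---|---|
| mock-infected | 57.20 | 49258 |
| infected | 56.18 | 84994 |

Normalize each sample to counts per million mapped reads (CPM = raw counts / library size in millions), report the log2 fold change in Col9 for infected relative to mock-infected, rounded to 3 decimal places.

CPM(mock-infected) = 49258 / 57.20 = 861.1538
CPM(infected) = 84994 / 56.18 = 1512.8871
Fold change = 1512.8871 / 861.1538 = 1.75681
log2(1.75681) = 0.8130

0.813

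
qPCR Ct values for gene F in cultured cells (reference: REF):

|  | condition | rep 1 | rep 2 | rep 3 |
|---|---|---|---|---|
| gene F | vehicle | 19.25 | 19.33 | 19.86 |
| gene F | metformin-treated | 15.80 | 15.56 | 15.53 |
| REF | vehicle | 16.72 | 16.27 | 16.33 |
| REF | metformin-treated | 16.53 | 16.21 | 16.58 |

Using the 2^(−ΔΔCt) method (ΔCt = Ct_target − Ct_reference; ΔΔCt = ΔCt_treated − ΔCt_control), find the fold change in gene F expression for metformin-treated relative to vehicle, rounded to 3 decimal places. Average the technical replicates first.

14.420

Mean Ct: gene F vehicle 19.480; gene F metformin-treated 15.630; REF vehicle 16.440; REF metformin-treated 16.440
ΔCt(vehicle) = 19.480 − 16.440 = 3.040
ΔCt(metformin-treated) = 15.630 − 16.440 = -0.810
ΔΔCt = -0.810 − 3.040 = -3.850
Fold change = 2^(−(-3.850)) = 2^3.850 = 14.4200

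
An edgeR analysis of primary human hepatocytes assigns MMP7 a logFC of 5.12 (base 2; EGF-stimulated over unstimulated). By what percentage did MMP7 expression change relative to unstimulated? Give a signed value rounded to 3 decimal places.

3377.552%

Fold change = 2^(5.12) = 34.7755
Percent change = (FC − 1) × 100% = (34.7755 − 1) × 100 = 3377.552%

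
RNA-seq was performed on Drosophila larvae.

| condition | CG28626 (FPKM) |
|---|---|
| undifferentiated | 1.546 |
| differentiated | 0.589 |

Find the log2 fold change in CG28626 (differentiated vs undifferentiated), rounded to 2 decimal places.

Fold change = 0.589 / 1.546 = 0.3810
log2(0.3810) = -1.392

-1.39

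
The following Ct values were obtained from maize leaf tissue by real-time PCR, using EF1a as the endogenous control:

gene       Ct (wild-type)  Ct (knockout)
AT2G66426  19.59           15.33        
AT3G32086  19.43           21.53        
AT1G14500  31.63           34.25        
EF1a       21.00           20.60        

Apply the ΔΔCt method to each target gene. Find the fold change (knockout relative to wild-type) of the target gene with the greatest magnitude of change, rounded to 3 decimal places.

14.520

AT2G66426: ΔΔCt = (15.33−20.60) − (19.59−21.00) = -5.27 − (-1.41) = -3.86; fold change = 2^3.86 = 14.520
AT3G32086: ΔΔCt = (21.53−20.60) − (19.43−21.00) = 0.93 − (-1.57) = 2.50; fold change = 2^-2.50 = 0.177
AT1G14500: ΔΔCt = (34.25−20.60) − (31.63−21.00) = 13.65 − 10.63 = 3.02; fold change = 2^-3.02 = 0.123
AT2G66426 has the largest |ΔΔCt| = 3.86.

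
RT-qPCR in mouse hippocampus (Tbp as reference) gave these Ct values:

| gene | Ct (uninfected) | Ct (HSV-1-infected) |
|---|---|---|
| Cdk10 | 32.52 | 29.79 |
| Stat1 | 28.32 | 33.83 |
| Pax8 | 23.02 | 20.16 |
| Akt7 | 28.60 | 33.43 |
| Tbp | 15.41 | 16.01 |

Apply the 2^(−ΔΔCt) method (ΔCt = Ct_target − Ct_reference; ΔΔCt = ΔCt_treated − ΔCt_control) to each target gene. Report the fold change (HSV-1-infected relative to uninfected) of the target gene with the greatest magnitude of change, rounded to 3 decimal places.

Cdk10: ΔΔCt = (29.79−16.01) − (32.52−15.41) = 13.78 − 17.11 = -3.33; fold change = 2^3.33 = 10.056
Stat1: ΔΔCt = (33.83−16.01) − (28.32−15.41) = 17.82 − 12.91 = 4.91; fold change = 2^-4.91 = 0.033
Pax8: ΔΔCt = (20.16−16.01) − (23.02−15.41) = 4.15 − 7.61 = -3.46; fold change = 2^3.46 = 11.004
Akt7: ΔΔCt = (33.43−16.01) − (28.60−15.41) = 17.42 − 13.19 = 4.23; fold change = 2^-4.23 = 0.053
Stat1 has the largest |ΔΔCt| = 4.91.

0.033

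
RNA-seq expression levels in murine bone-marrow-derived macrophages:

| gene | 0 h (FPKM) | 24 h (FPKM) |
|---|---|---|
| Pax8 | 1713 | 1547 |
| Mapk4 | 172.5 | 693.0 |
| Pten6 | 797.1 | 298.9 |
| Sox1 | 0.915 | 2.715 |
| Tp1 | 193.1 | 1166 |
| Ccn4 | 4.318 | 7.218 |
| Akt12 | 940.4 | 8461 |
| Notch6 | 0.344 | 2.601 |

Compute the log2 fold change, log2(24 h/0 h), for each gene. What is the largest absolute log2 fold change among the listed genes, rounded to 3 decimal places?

log2(1547/1713) = -0.147  (Pax8)
log2(693.0/172.5) = 2.006  (Mapk4)
log2(298.9/797.1) = -1.415  (Pten6)
log2(2.715/0.915) = 1.569  (Sox1)
log2(1166/193.1) = 2.594  (Tp1)
log2(7.218/4.318) = 0.741  (Ccn4)
log2(8461/940.4) = 3.169  (Akt12)
log2(2.601/0.344) = 2.919  (Notch6)
The largest magnitude belongs to Akt12.

3.169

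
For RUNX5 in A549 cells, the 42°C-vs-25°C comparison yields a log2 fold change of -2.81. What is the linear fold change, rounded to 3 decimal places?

0.143

Fold change = 2^(-2.81) = 0.1426
That is, RUNX5 drops to 14.3% of the 25°C level.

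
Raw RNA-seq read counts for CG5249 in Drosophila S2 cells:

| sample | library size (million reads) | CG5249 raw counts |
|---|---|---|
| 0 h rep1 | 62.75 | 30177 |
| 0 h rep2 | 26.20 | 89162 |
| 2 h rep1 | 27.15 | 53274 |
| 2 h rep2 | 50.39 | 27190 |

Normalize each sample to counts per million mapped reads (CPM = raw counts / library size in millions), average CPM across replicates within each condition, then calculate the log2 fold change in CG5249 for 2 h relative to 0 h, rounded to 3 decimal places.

CPM(0 h rep1) = 30177 / 62.75 = 480.9084
CPM(0 h rep2) = 89162 / 26.20 = 3403.1298
CPM(2 h rep1) = 53274 / 27.15 = 1962.2099
CPM(2 h rep2) = 27190 / 50.39 = 539.5912
mean CPM(0 h) = 1942.0191; mean CPM(2 h) = 1250.9006
Fold change = 1250.9006 / 1942.0191 = 0.64412
log2(0.64412) = -0.6346

-0.635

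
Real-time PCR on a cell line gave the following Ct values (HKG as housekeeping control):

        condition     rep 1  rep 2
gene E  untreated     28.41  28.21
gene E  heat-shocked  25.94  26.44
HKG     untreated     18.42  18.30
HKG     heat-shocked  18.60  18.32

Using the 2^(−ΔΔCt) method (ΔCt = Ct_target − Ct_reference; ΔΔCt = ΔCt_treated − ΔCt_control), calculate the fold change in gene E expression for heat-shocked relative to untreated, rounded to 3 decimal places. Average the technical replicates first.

Mean Ct: gene E untreated 28.310; gene E heat-shocked 26.190; HKG untreated 18.360; HKG heat-shocked 18.460
ΔCt(untreated) = 28.310 − 18.360 = 9.950
ΔCt(heat-shocked) = 26.190 − 18.460 = 7.730
ΔΔCt = 7.730 − 9.950 = -2.220
Fold change = 2^(−(-2.220)) = 2^2.220 = 4.6589

4.659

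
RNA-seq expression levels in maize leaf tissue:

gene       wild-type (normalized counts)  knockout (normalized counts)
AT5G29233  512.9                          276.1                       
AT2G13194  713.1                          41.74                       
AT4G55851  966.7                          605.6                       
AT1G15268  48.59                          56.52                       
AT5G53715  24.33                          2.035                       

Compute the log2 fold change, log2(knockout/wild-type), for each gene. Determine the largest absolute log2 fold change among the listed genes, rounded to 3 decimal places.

4.095

log2(276.1/512.9) = -0.893  (AT5G29233)
log2(41.74/713.1) = -4.095  (AT2G13194)
log2(605.6/966.7) = -0.675  (AT4G55851)
log2(56.52/48.59) = 0.218  (AT1G15268)
log2(2.035/24.33) = -3.580  (AT5G53715)
The largest magnitude belongs to AT2G13194.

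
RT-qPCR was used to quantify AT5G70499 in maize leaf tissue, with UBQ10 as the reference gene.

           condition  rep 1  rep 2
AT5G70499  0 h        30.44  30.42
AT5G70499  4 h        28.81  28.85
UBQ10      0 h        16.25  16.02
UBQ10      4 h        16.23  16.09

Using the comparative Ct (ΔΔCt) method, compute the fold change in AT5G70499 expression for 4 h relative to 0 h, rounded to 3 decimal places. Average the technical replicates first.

3.084

Mean Ct: AT5G70499 0 h 30.430; AT5G70499 4 h 28.830; UBQ10 0 h 16.135; UBQ10 4 h 16.160
ΔCt(0 h) = 30.430 − 16.135 = 14.295
ΔCt(4 h) = 28.830 − 16.160 = 12.670
ΔΔCt = 12.670 − 14.295 = -1.625
Fold change = 2^(−(-1.625)) = 2^1.625 = 3.0844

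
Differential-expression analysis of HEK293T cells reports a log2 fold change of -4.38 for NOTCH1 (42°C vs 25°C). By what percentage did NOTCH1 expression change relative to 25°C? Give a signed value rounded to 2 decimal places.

-95.20%

Fold change = 2^(-4.38) = 0.0480
Percent change = (FC − 1) × 100% = (0.0480 − 1) × 100 = -95.20%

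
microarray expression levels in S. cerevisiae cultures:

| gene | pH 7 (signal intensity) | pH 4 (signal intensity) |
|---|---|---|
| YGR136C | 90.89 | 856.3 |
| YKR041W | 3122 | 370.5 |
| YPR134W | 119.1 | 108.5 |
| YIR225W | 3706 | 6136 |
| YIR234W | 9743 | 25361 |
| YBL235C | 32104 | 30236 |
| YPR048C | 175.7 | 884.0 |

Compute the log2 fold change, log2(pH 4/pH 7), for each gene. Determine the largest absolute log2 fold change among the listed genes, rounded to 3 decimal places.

log2(856.3/90.89) = 3.236  (YGR136C)
log2(370.5/3122) = -3.075  (YKR041W)
log2(108.5/119.1) = -0.134  (YPR134W)
log2(6136/3706) = 0.727  (YIR225W)
log2(25361/9743) = 1.380  (YIR234W)
log2(30236/32104) = -0.086  (YBL235C)
log2(884.0/175.7) = 2.331  (YPR048C)
The largest magnitude belongs to YGR136C.

3.236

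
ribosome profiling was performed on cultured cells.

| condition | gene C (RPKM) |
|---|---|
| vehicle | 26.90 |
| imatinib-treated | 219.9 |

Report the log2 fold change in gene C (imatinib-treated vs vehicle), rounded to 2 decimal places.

Fold change = 219.9 / 26.90 = 8.1747
log2(8.1747) = 3.031

3.03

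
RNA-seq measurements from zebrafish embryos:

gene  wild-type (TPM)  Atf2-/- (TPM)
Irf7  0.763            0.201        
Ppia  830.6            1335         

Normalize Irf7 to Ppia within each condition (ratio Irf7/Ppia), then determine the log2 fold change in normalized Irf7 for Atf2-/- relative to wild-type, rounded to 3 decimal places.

Irf7/Ppia (wild-type) = 0.763 / 830.6 = 0.00091861
Irf7/Ppia (Atf2-/-) = 0.201 / 1335 = 0.00015056
Fold change = 0.00015056 / 0.00091861 = 0.1639
log2(0.1639) = -2.6091

-2.609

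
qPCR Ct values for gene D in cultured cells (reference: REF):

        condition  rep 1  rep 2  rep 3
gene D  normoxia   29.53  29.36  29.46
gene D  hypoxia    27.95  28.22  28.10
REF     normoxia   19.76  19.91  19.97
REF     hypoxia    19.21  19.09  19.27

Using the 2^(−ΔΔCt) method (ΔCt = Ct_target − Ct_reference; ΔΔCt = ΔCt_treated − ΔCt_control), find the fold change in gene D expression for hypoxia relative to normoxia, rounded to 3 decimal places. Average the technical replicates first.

1.591

Mean Ct: gene D normoxia 29.450; gene D hypoxia 28.090; REF normoxia 19.880; REF hypoxia 19.190
ΔCt(normoxia) = 29.450 − 19.880 = 9.570
ΔCt(hypoxia) = 28.090 − 19.190 = 8.900
ΔΔCt = 8.900 − 9.570 = -0.670
Fold change = 2^(−(-0.670)) = 2^0.670 = 1.5911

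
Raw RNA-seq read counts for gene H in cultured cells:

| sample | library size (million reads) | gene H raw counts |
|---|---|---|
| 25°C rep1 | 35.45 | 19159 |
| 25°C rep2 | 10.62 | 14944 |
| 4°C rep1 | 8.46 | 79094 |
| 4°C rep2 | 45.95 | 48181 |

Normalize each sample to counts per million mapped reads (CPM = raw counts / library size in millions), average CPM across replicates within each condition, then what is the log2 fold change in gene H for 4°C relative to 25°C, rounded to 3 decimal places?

2.416

CPM(25°C rep1) = 19159 / 35.45 = 540.4513
CPM(25°C rep2) = 14944 / 10.62 = 1407.1563
CPM(4°C rep1) = 79094 / 8.46 = 9349.1726
CPM(4°C rep2) = 48181 / 45.95 = 1048.5528
mean CPM(25°C) = 973.8038; mean CPM(4°C) = 5198.8627
Fold change = 5198.8627 / 973.8038 = 5.33872
log2(5.33872) = 2.4165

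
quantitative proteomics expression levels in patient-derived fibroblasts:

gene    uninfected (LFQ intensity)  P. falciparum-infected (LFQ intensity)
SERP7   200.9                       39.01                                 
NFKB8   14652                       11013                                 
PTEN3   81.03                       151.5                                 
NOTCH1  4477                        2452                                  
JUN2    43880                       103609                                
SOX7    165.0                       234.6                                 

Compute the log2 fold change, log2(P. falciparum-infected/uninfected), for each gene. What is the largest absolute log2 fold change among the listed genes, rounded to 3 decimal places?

2.365

log2(39.01/200.9) = -2.365  (SERP7)
log2(11013/14652) = -0.412  (NFKB8)
log2(151.5/81.03) = 0.903  (PTEN3)
log2(2452/4477) = -0.869  (NOTCH1)
log2(103609/43880) = 1.240  (JUN2)
log2(234.6/165.0) = 0.508  (SOX7)
The largest magnitude belongs to SERP7.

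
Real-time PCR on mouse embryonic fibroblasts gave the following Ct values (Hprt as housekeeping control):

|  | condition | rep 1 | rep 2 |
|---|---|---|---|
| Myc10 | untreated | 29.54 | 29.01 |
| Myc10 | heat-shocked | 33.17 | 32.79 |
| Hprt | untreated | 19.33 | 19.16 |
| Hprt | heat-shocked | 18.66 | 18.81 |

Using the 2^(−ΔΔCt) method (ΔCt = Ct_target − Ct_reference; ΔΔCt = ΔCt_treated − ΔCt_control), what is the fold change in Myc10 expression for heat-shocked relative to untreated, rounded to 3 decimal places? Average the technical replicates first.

0.054

Mean Ct: Myc10 untreated 29.275; Myc10 heat-shocked 32.980; Hprt untreated 19.245; Hprt heat-shocked 18.735
ΔCt(untreated) = 29.275 − 19.245 = 10.030
ΔCt(heat-shocked) = 32.980 − 18.735 = 14.245
ΔΔCt = 14.245 − 10.030 = 4.215
Fold change = 2^(−4.215) = 0.0538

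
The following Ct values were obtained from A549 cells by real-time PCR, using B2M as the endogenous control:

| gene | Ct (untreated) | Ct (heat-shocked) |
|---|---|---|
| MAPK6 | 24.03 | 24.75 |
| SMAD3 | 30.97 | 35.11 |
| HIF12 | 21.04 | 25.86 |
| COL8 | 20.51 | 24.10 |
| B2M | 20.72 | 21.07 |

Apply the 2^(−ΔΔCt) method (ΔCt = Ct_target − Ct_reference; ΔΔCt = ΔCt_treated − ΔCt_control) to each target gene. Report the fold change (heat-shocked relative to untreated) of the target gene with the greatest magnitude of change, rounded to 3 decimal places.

MAPK6: ΔΔCt = (24.75−21.07) − (24.03−20.72) = 3.68 − 3.31 = 0.37; fold change = 2^-0.37 = 0.774
SMAD3: ΔΔCt = (35.11−21.07) − (30.97−20.72) = 14.04 − 10.25 = 3.79; fold change = 2^-3.79 = 0.072
HIF12: ΔΔCt = (25.86−21.07) − (21.04−20.72) = 4.79 − 0.32 = 4.47; fold change = 2^-4.47 = 0.045
COL8: ΔΔCt = (24.10−21.07) − (20.51−20.72) = 3.03 − (-0.21) = 3.24; fold change = 2^-3.24 = 0.106
HIF12 has the largest |ΔΔCt| = 4.47.

0.045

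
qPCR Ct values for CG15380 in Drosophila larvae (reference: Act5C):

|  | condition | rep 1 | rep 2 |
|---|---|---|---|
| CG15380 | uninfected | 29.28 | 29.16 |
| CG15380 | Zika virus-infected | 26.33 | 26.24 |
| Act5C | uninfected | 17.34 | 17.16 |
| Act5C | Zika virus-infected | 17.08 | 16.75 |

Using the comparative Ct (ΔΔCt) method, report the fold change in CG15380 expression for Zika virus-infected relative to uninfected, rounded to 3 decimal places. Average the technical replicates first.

Mean Ct: CG15380 uninfected 29.220; CG15380 Zika virus-infected 26.285; Act5C uninfected 17.250; Act5C Zika virus-infected 16.915
ΔCt(uninfected) = 29.220 − 17.250 = 11.970
ΔCt(Zika virus-infected) = 26.285 − 16.915 = 9.370
ΔΔCt = 9.370 − 11.970 = -2.600
Fold change = 2^(−(-2.600)) = 2^2.600 = 6.0629

6.063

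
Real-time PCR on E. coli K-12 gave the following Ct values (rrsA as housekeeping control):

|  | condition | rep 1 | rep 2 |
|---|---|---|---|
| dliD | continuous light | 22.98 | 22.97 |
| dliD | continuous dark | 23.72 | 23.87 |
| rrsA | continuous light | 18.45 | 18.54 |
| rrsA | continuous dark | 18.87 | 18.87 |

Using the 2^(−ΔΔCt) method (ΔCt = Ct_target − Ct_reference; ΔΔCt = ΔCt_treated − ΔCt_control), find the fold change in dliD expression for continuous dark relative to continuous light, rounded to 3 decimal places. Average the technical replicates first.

Mean Ct: dliD continuous light 22.975; dliD continuous dark 23.795; rrsA continuous light 18.495; rrsA continuous dark 18.870
ΔCt(continuous light) = 22.975 − 18.495 = 4.480
ΔCt(continuous dark) = 23.795 − 18.870 = 4.925
ΔΔCt = 4.925 − 4.480 = 0.445
Fold change = 2^(−0.445) = 0.7346

0.735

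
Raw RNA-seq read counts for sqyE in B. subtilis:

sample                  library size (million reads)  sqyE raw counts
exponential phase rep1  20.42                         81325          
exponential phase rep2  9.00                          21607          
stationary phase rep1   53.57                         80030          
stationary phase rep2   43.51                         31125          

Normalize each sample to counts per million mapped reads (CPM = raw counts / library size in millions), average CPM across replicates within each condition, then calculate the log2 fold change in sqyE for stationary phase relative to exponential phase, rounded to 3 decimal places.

-1.531

CPM(exponential phase rep1) = 81325 / 20.42 = 3982.6151
CPM(exponential phase rep2) = 21607 / 9.00 = 2400.7778
CPM(stationary phase rep1) = 80030 / 53.57 = 1493.9332
CPM(stationary phase rep2) = 31125 / 43.51 = 715.3528
mean CPM(exponential phase) = 3191.6964; mean CPM(stationary phase) = 1104.6430
Fold change = 1104.6430 / 3191.6964 = 0.34610
log2(0.34610) = -1.5307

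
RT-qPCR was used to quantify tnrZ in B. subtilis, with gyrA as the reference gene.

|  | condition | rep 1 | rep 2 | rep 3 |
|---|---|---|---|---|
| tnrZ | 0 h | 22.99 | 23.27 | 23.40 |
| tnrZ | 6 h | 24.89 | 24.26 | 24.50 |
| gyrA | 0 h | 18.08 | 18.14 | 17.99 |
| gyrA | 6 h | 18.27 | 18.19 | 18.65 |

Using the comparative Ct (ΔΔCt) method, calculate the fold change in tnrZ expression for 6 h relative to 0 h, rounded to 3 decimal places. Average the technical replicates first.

Mean Ct: tnrZ 0 h 23.220; tnrZ 6 h 24.550; gyrA 0 h 18.070; gyrA 6 h 18.370
ΔCt(0 h) = 23.220 − 18.070 = 5.150
ΔCt(6 h) = 24.550 − 18.370 = 6.180
ΔΔCt = 6.180 − 5.150 = 1.030
Fold change = 2^(−1.030) = 0.4897

0.490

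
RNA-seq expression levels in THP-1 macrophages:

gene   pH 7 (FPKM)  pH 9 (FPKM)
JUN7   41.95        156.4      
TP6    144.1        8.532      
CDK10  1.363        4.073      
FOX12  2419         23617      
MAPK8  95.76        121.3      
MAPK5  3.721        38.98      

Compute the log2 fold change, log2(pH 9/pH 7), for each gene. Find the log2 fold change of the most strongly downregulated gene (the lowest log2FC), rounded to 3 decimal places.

log2(156.4/41.95) = 1.898  (JUN7)
log2(8.532/144.1) = -4.078  (TP6)
log2(4.073/1.363) = 1.579  (CDK10)
log2(23617/2419) = 3.287  (FOX12)
log2(121.3/95.76) = 0.341  (MAPK8)
log2(38.98/3.721) = 3.389  (MAPK5)
TP6 is most strongly downregulated.

-4.078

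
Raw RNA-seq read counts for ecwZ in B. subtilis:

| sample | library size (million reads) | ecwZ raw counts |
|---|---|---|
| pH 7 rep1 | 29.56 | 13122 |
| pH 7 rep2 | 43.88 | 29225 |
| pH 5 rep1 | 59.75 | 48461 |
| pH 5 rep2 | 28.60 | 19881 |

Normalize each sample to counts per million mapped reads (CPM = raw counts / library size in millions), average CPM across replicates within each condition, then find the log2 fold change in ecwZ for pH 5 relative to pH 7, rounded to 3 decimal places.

CPM(pH 7 rep1) = 13122 / 29.56 = 443.9107
CPM(pH 7 rep2) = 29225 / 43.88 = 666.0210
CPM(pH 5 rep1) = 48461 / 59.75 = 811.0628
CPM(pH 5 rep2) = 19881 / 28.60 = 695.1399
mean CPM(pH 7) = 554.9658; mean CPM(pH 5) = 753.1013
Fold change = 753.1013 / 554.9658 = 1.35702
log2(1.35702) = 0.4404

0.440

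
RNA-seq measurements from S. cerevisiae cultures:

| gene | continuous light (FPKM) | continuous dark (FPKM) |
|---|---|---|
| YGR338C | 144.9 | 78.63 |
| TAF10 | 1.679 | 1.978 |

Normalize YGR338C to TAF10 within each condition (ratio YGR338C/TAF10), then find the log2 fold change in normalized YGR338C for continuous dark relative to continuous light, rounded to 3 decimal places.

YGR338C/TAF10 (continuous light) = 144.9 / 1.679 = 86.301
YGR338C/TAF10 (continuous dark) = 78.63 / 1.978 = 39.752
Fold change = 39.752 / 86.301 = 0.4606
log2(0.4606) = -1.1183

-1.118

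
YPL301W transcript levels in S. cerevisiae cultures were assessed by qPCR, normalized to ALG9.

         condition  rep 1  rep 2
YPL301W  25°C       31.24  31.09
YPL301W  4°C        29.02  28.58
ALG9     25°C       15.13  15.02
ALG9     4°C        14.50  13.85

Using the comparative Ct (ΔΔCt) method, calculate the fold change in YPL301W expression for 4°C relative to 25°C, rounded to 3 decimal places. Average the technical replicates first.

2.761

Mean Ct: YPL301W 25°C 31.165; YPL301W 4°C 28.800; ALG9 25°C 15.075; ALG9 4°C 14.175
ΔCt(25°C) = 31.165 − 15.075 = 16.090
ΔCt(4°C) = 28.800 − 14.175 = 14.625
ΔΔCt = 14.625 − 16.090 = -1.465
Fold change = 2^(−(-1.465)) = 2^1.465 = 2.7606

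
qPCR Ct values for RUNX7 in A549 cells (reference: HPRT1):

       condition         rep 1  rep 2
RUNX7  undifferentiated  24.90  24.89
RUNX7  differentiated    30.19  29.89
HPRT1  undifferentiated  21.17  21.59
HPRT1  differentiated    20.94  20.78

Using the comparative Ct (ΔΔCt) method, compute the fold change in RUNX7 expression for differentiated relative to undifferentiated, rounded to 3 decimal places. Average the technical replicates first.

0.020

Mean Ct: RUNX7 undifferentiated 24.895; RUNX7 differentiated 30.040; HPRT1 undifferentiated 21.380; HPRT1 differentiated 20.860
ΔCt(undifferentiated) = 24.895 − 21.380 = 3.515
ΔCt(differentiated) = 30.040 − 20.860 = 9.180
ΔΔCt = 9.180 − 3.515 = 5.665
Fold change = 2^(−5.665) = 0.0197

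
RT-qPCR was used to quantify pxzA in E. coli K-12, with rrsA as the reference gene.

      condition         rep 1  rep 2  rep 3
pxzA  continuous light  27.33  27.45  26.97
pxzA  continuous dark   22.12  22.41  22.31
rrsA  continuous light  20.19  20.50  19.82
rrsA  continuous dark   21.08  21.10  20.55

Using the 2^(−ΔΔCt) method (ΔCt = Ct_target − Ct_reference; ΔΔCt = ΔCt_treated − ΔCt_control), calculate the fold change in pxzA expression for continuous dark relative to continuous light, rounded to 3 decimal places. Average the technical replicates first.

52.346

Mean Ct: pxzA continuous light 27.250; pxzA continuous dark 22.280; rrsA continuous light 20.170; rrsA continuous dark 20.910
ΔCt(continuous light) = 27.250 − 20.170 = 7.080
ΔCt(continuous dark) = 22.280 − 20.910 = 1.370
ΔΔCt = 1.370 − 7.080 = -5.710
Fold change = 2^(−(-5.710)) = 2^5.710 = 52.3457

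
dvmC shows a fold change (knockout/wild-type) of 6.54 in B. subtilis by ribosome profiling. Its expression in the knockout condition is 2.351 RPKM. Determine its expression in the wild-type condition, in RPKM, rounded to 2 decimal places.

0.36

wild-type expression = 2.351 / 6.54 = 0.36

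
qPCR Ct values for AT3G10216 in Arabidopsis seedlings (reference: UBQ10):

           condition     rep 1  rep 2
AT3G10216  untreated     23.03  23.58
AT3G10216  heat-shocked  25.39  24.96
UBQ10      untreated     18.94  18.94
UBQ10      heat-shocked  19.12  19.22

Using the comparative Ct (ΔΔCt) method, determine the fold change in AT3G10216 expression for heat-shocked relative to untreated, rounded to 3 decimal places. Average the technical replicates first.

Mean Ct: AT3G10216 untreated 23.305; AT3G10216 heat-shocked 25.175; UBQ10 untreated 18.940; UBQ10 heat-shocked 19.170
ΔCt(untreated) = 23.305 − 18.940 = 4.365
ΔCt(heat-shocked) = 25.175 − 19.170 = 6.005
ΔΔCt = 6.005 − 4.365 = 1.640
Fold change = 2^(−1.640) = 0.3209

0.321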